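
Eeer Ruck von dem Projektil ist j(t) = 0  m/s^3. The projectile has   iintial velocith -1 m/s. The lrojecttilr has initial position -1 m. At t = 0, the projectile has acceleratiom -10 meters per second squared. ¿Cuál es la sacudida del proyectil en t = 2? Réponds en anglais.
We have jerk j(t) = 0. Substituting t = 2: j(2) = 0.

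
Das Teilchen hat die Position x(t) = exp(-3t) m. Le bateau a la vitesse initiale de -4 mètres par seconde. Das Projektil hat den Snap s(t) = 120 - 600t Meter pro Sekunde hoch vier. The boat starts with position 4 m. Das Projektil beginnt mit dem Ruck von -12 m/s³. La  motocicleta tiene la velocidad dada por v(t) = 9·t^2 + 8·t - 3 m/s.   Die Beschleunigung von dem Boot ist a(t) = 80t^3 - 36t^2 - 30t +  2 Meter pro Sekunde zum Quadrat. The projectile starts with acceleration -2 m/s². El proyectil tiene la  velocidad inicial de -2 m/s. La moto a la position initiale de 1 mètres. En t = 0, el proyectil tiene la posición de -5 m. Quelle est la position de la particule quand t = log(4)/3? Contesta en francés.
De l'équation de la position x(t) = exp(-3·t), nous substituons t = log(4)/3 pour obtenir x = 1/4.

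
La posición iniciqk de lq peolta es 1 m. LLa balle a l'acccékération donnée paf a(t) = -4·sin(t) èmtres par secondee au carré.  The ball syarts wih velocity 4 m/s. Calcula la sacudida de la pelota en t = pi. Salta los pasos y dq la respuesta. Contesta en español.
La respuesta es 4.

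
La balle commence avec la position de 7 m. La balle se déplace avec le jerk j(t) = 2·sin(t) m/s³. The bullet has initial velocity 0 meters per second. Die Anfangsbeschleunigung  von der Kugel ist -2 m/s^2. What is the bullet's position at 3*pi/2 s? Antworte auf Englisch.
To find the answer, we compute 3 antiderivatives of j(t) = 2·sin(t). Finding the integral of j(t) and using a(0) = -2: a(t) = -2·cos(t). The antiderivative of acceleration is velocity. Using v(0) = 0, we get v(t) = -2·sin(t). The antiderivative of velocity is position. Using x(0) = 7, we get x(t) = 2·cos(t) + 5. We have position x(t) = 2·cos(t) + 5. Substituting t = 3*pi/2: x(3*pi/2) = 5.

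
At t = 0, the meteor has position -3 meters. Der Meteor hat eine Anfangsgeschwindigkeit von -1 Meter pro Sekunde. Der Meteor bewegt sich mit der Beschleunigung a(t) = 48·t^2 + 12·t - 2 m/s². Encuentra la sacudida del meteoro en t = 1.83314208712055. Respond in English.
Starting from acceleration a(t) = 48·t^2 + 12·t - 2, we take 1 derivative. Taking d/dt of a(t), we find j(t) = 96·t + 12. From the given jerk equation j(t) = 96·t + 12, we substitute t = 1.83314208712055 to get j = 187.981640363573.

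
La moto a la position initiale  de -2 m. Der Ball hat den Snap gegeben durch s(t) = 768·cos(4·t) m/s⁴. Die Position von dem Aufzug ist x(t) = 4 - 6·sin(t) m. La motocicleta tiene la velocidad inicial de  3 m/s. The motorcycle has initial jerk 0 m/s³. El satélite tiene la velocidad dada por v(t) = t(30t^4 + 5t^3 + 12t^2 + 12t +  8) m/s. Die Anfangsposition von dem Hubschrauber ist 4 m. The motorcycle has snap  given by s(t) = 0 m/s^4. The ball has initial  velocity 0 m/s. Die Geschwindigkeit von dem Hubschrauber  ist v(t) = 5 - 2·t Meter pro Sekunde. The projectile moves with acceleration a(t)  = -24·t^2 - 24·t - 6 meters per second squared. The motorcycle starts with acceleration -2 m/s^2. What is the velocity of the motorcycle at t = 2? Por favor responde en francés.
Nous devons trouver l'intégrale de notre équation du snap s(t) = 0 3 fois. En intégrant le snap et en utilisant la condition initiale j(0) = 0, nous obtenons j(t) = 0. L'intégrale du jerk, avec a(0) = -2, donne l'accélération: a(t) = -2. L'intégrale de l'accélération est la vitesse. En utilisant v(0) = 3, nous obtenons v(t) = 3 - 2·t. En utilisant v(t) = 3 - 2·t et en substituant t = 2, nous trouvons v = -1.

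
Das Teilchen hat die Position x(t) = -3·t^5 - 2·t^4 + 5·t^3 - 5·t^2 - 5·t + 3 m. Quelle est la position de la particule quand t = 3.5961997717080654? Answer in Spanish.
De la ecuación de la posición x(t) = -3·t^5 - 2·t^4 + 5·t^3 - 5·t^2 - 5·t + 3, sustituimos t = 3.5961997717080654 para obtener x = -1986.04035055507.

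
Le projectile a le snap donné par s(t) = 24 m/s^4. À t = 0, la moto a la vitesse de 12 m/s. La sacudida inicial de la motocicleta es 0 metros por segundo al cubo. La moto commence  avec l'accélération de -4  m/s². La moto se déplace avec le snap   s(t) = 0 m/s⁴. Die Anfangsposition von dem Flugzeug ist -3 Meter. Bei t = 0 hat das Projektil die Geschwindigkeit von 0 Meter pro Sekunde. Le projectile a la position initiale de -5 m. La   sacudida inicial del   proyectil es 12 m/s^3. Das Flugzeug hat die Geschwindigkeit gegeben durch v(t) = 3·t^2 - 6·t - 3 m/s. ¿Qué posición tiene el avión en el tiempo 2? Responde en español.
Para resolver esto, necesitamos tomar 1 integral de nuestra ecuación de la velocidad v(t) = 3·t^2 - 6·t - 3. Integrando la velocidad y usando la condición inicial x(0) = -3, obtenemos x(t) = t^3 - 3·t^2 - 3·t - 3. De la ecuación de la posición x(t) = t^3 - 3·t^2 - 3·t - 3, sustituimos t = 2 para obtener x = -13.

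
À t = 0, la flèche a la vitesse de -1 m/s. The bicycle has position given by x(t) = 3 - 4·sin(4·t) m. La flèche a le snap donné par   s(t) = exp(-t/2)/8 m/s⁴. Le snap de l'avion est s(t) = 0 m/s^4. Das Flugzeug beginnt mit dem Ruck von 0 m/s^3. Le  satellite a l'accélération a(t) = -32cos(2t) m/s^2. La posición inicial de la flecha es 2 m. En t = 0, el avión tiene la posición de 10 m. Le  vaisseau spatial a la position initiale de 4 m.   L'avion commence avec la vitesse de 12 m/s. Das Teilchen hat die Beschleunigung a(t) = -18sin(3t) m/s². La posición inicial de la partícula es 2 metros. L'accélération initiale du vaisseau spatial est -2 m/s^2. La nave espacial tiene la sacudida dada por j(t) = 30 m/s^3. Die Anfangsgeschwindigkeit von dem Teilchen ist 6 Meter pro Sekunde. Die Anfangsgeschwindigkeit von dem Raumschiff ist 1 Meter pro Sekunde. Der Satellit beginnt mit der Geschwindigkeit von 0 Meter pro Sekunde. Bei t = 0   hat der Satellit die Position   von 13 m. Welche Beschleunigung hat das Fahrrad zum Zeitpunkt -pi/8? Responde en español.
Para resolver esto, necesitamos tomar 2 derivadas de nuestra ecuación de la posición x(t) = 3 - 4·sin(4·t). Tomando d/dt de x(t), encontramos v(t) = -16·cos(4·t). Derivando la velocidad, obtenemos la aceleración: a(t) = 64·sin(4·t). Usando a(t) = 64·sin(4·t) y sustituyendo t = -pi/8, encontramos a = -64.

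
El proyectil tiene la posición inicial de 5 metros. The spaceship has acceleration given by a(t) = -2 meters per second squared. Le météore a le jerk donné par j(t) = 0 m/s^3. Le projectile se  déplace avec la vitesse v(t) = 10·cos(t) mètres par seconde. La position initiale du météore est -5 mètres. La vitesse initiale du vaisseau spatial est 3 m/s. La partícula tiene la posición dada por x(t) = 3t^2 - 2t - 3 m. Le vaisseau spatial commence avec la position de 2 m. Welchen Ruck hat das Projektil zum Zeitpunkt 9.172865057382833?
Um dies zu lösen, müssen wir 2 Ableitungen unserer Gleichung für die Geschwindigkeit v(t) = 10·cos(t) nehmen. Mit d/dt von v(t) finden wir a(t) = -10·sin(t). Durch Ableiten von der Beschleunigung erhalten wir den Ruck: j(t) = -10·cos(t). Wir haben den Ruck j(t) = -10·cos(t). Durch Einsetzen von t = 9.172865057382833: j(9.172865057382833) = 9.68437389406448.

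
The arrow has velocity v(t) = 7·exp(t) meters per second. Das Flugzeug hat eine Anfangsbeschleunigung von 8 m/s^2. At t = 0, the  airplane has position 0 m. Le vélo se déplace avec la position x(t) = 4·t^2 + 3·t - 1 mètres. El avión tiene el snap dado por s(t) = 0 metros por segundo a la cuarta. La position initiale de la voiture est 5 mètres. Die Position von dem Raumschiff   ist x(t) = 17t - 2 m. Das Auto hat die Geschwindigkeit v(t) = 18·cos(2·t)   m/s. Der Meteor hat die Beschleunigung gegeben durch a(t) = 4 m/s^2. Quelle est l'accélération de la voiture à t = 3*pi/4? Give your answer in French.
Pour résoudre ceci, nous devons prendre 1 dérivée de notre équation de la vitesse v(t) = 18·cos(2·t). En dérivant la vitesse, nous obtenons l'accélération: a(t) = -36·sin(2·t). Nous avons l'accélération a(t) = -36·sin(2·t). En substituant t = 3*pi/4: a(3*pi/4) = 36.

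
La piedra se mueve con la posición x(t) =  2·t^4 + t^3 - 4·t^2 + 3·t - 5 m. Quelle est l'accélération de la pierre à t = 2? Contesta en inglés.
Starting from position x(t) = 2·t^4 + t^3 - 4·t^2 + 3·t - 5, we take 2 derivatives. The derivative of position gives velocity: v(t) = 8·t^3 + 3·t^2 - 8·t + 3. Differentiating velocity, we get acceleration: a(t) = 24·t^2 + 6·t - 8. We have acceleration a(t) = 24·t^2 + 6·t - 8. Substituting t = 2: a(2) = 100.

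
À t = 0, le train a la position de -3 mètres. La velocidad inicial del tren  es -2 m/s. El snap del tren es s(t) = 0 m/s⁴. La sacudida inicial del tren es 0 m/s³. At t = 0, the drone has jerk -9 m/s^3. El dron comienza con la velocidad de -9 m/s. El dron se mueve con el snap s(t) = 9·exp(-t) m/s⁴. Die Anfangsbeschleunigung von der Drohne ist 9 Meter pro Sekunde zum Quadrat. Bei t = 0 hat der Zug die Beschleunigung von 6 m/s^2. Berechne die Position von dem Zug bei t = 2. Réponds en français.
Nous devons trouver l'intégrale de notre équation du snap s(t) = 0 4 fois. L'intégrale du snap, avec j(0) = 0, donne le jerk: j(t) = 0. La primitive du jerk est l'accélération. En utilisant a(0) = 6, nous obtenons a(t) = 6. L'intégrale de l'accélération, avec v(0) = -2, donne la vitesse: v(t) = 6·t - 2. En prenant ∫v(t)dt et en appliquant x(0) = -3, nous trouvons x(t) = 3·t^2 - 2·t - 3. De l'équation de la position x(t) = 3·t^2 - 2·t - 3, nous substituons t = 2 pour obtenir x = 5.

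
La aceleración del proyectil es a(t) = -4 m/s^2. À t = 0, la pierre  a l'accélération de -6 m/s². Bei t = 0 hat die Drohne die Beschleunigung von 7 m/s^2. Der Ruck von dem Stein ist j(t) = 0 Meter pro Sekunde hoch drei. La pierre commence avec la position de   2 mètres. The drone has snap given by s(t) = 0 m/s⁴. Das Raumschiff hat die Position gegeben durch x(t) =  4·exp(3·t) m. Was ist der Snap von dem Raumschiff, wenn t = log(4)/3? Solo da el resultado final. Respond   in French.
À t = log(4)/3, s = 1296.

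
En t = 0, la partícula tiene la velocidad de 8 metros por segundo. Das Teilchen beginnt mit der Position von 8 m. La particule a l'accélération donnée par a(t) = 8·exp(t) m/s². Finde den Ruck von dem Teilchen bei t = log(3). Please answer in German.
Wir müssen unsere Gleichung für die Beschleunigung a(t) = 8·exp(t) 1-mal ableiten. Durch Ableiten von der Beschleunigung erhalten wir den Ruck: j(t) = 8·exp(t). Mit j(t) = 8·exp(t) und Einsetzen von t = log(3), finden wir j = 24.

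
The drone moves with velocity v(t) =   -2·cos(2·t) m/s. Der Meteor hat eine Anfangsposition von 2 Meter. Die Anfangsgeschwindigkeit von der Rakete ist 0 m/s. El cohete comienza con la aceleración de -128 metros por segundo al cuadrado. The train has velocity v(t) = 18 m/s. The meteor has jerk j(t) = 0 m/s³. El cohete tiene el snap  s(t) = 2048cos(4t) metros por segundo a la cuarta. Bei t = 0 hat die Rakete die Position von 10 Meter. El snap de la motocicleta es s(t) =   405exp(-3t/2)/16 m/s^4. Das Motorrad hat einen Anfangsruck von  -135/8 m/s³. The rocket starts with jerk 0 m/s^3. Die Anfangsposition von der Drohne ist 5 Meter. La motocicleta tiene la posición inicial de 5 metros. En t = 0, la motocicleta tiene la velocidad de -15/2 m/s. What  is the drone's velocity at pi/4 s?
From the given velocity equation v(t) = -2·cos(2·t), we substitute t = pi/4 to get v = 0.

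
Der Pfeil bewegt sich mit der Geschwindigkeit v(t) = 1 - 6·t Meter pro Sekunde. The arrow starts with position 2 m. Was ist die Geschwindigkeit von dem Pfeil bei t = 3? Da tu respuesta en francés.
Nous avons la vitesse v(t) = 1 - 6·t. En substituant t = 3: v(3) = -17.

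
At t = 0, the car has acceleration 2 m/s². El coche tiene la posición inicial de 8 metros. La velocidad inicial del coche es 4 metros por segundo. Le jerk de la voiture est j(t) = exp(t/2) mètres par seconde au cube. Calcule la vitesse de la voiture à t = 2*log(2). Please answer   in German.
Ausgehend von dem Ruck j(t) = exp(t/2), nehmen wir 2 Stammfunktionen. Das Integral von dem Ruck, mit a(0) = 2, ergibt die Beschleunigung: a(t) = 2·exp(t/2). Mit ∫a(t)dt und Anwendung von v(0) = 4, finden wir v(t) = 4·exp(t/2). Aus der Gleichung für die Geschwindigkeit v(t) = 4·exp(t/2), setzen wir t = 2*log(2) ein und erhalten v = 8.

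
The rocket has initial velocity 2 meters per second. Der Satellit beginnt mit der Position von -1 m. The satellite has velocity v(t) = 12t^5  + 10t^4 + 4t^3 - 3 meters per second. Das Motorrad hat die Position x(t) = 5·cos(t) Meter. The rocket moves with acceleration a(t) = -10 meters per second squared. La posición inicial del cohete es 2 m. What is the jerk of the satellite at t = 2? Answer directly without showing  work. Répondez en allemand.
Die Antwort ist 2448.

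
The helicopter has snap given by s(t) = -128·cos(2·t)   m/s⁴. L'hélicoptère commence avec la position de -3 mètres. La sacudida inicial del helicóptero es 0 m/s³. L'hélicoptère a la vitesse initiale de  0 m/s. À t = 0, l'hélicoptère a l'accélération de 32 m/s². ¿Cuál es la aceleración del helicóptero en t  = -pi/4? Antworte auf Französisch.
Nous devons trouver la primitive de notre équation du snap s(t) = -128·cos(2·t) 2 fois. L'intégrale du snap est le jerk. En utilisant j(0) = 0, nous obtenons j(t) = -64·sin(2·t). L'intégrale du jerk, avec a(0) = 32, donne l'accélération: a(t) = 32·cos(2·t). En utilisant a(t) = 32·cos(2·t) et en substituant t = -pi/4, nous trouvons a = 0.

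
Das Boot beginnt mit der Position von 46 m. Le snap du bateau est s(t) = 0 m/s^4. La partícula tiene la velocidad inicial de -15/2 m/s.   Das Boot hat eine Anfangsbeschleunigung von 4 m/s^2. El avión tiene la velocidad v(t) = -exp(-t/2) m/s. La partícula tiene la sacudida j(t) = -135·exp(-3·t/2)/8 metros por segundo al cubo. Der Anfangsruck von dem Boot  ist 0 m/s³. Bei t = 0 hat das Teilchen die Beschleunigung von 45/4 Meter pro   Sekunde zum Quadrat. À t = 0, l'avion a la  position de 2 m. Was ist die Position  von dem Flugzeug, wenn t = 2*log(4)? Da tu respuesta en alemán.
Wir müssen die Stammfunktion unserer Gleichung für die Geschwindigkeit v(t) = -exp(-t/2) 1-mal finden. Durch Integration von der Geschwindigkeit und Verwendung der Anfangsbedingung x(0) = 2, erhalten wir x(t) = 2·exp(-t/2). Aus der Gleichung für die Position x(t) = 2·exp(-t/2), setzen wir t = 2*log(4) ein und erhalten x = 1/2.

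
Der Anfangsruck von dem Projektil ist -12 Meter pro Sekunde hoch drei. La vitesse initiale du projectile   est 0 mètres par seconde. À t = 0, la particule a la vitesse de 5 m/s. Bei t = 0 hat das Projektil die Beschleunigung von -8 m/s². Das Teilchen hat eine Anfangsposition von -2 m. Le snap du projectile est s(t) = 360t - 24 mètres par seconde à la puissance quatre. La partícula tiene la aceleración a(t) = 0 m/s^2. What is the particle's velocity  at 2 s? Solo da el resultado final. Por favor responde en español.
En t = 2, v = 5.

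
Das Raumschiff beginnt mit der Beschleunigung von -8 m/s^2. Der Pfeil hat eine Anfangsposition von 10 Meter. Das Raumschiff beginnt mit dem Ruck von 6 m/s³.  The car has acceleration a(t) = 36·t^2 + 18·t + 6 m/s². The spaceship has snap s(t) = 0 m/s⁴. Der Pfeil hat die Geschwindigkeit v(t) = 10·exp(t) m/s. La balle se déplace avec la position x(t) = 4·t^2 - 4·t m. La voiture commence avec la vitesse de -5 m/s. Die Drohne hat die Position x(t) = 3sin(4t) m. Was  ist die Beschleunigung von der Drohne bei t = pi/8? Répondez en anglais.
We must differentiate our position equation x(t) = 3·sin(4·t) 2 times. Taking d/dt of x(t), we find v(t) = 12·cos(4·t). Differentiating velocity, we get acceleration: a(t) = -48·sin(4·t). Using a(t) = -48·sin(4·t) and substituting t = pi/8, we find a = -48.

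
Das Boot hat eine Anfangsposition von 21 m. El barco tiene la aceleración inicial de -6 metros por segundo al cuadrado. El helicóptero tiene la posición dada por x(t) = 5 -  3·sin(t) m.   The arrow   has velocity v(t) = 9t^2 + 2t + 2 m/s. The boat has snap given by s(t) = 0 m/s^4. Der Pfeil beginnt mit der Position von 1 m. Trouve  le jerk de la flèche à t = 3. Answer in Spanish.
Debemos derivar nuestra ecuación de la velocidad v(t) = 9·t^2 + 2·t + 2 2 veces. Derivando la velocidad, obtenemos la aceleración: a(t) = 18·t + 2. La derivada de la aceleración da la sacudida: j(t) = 18. Tenemos la sacudida j(t) = 18. Sustituyendo t = 3: j(3) = 18.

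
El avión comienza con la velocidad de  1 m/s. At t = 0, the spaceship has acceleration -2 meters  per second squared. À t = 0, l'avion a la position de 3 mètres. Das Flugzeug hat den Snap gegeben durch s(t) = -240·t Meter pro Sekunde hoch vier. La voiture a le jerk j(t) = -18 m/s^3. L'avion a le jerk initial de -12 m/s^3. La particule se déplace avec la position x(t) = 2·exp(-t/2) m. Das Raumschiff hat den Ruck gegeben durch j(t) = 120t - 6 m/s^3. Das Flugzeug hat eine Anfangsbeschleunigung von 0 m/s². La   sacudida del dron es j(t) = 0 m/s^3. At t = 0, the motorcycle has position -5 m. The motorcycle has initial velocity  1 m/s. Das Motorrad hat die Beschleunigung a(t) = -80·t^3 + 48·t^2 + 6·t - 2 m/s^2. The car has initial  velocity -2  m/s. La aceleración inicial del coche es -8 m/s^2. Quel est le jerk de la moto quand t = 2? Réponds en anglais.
We must differentiate our acceleration equation a(t) = -80·t^3 + 48·t^2 + 6·t - 2 1 time. The derivative of acceleration gives jerk: j(t) = -240·t^2 + 96·t + 6. From the given jerk equation j(t) = -240·t^2 + 96·t + 6, we substitute t = 2 to get j = -762.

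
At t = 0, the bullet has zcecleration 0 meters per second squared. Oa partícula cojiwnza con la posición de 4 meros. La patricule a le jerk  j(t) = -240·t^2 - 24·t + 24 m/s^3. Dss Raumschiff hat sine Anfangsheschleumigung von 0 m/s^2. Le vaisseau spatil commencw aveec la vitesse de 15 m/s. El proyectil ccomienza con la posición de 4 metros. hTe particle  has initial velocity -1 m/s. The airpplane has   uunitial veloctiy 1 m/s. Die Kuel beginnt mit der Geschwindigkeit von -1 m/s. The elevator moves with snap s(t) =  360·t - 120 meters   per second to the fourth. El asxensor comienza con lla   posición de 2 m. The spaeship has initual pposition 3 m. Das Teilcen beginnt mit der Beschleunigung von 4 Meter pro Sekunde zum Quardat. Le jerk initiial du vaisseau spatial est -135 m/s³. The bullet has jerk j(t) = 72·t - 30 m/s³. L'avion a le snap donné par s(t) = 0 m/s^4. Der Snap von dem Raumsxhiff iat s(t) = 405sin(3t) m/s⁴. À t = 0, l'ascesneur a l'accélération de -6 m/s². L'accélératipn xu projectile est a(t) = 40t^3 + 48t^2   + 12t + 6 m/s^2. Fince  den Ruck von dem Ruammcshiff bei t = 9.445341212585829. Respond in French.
Nous devons trouver l'intégrale de notre équation du snap s(t) = 405·sin(3·t) 1 fois. En prenant ∫s(t)dt et en appliquant j(0) = -135, nous trouvons j(t) = -135·cos(3·t). De l'équation du jerk j(t) = -135·cos(3·t), nous substituons t = 9.445341212585829 pour obtenir j = 134.743201705253.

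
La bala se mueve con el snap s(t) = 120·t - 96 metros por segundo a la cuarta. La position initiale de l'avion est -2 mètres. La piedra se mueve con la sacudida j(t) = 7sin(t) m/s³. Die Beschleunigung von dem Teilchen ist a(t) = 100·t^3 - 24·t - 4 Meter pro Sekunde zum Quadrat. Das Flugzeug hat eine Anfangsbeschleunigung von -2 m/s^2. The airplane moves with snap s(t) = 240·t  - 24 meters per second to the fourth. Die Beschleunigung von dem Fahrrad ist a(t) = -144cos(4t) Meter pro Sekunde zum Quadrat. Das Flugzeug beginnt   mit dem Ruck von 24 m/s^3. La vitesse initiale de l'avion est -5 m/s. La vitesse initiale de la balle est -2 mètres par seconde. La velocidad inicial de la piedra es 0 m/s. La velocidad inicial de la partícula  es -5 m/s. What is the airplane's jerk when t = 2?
Starting from snap s(t) = 240·t - 24, we take 1 antiderivative. Integrating snap and using the initial condition j(0) = 24, we get j(t) = 120·t^2 - 24·t + 24. We have jerk j(t) = 120·t^2 - 24·t + 24. Substituting t = 2: j(2) = 456.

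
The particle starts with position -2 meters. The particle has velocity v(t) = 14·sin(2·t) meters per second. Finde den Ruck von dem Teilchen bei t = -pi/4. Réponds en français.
Nous devons dériver notre équation de la vitesse v(t) = 14·sin(2·t) 2 fois. En dérivant la vitesse, nous obtenons l'accélération: a(t) = 28·cos(2·t). En dérivant l'accélération, nous obtenons le jerk: j(t) = -56·sin(2·t). Nous avons le jerk j(t) = -56·sin(2·t). En substituant t = -pi/4: j(-pi/4) = 56.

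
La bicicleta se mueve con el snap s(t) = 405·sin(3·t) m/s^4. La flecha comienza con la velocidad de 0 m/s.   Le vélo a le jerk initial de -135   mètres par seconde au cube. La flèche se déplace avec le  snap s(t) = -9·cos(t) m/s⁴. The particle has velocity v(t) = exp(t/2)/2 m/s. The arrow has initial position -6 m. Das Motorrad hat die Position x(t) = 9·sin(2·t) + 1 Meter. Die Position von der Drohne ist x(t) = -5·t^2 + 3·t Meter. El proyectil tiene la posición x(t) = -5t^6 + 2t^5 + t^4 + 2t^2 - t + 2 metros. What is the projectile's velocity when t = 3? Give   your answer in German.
Um dies zu lösen, müssen wir 1 Ableitung unserer Gleichung für die Position x(t) = -5·t^6 + 2·t^5 + t^4 + 2·t^2 - t + 2 nehmen. Mit d/dt von x(t) finden wir v(t) = -30·t^5 + 10·t^4 + 4·t^3 + 4·t - 1. Aus der Gleichung für die Geschwindigkeit v(t) = -30·t^5 + 10·t^4 + 4·t^3 + 4·t - 1, setzen wir t = 3 ein und erhalten v = -6361.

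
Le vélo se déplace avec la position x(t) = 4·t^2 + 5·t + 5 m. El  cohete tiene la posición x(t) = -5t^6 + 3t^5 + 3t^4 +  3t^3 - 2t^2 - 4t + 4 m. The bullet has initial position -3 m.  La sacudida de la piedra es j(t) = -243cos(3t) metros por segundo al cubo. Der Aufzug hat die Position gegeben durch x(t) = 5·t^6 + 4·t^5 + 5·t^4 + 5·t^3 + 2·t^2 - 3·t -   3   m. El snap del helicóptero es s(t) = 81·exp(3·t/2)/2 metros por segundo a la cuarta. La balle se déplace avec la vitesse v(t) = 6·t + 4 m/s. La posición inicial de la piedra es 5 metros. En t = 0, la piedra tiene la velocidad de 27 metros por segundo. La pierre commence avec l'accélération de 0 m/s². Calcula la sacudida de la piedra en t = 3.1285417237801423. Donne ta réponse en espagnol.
Tenemos la sacudida j(t) = -243·cos(3·t). Sustituyendo t = 3.1285417237801423: j(3.1285417237801423) = 242.813771469813.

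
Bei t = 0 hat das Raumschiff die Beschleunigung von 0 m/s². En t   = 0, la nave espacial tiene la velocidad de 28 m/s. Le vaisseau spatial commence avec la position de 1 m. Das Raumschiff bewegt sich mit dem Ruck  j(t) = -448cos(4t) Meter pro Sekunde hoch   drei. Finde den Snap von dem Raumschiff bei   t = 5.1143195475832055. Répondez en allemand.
Um dies zu lösen, müssen wir 1 Ableitung unserer Gleichung für den Ruck j(t) = -448·cos(4·t) nehmen. Die Ableitung von dem Ruck ergibt den Snap: s(t) = 1792·sin(4·t). Aus der Gleichung für den Snap s(t) = 1792·sin(4·t), setzen wir t = 5.1143195475832055 ein und erhalten s = 1790.77842024153.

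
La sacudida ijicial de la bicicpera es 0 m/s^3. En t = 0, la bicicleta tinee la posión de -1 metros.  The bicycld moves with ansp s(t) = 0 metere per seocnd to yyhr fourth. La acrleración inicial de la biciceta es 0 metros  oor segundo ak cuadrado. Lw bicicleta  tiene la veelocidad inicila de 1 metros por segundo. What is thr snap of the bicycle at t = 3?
We have snap s(t) = 0. Substituting t = 3: s(3) = 0.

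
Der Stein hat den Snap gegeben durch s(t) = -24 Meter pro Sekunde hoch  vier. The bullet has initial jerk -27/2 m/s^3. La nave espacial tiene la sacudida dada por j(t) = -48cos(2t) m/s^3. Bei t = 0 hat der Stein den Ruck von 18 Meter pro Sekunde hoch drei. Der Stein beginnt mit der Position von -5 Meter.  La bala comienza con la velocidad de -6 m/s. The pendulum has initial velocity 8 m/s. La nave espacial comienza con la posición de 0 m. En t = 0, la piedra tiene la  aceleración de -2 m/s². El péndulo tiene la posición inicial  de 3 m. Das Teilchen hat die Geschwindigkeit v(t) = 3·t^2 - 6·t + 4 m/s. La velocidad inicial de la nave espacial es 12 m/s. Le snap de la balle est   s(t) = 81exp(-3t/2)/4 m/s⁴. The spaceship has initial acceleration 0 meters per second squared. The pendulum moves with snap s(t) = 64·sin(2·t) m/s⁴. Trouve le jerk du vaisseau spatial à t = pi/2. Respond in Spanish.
Usando j(t) = -48·cos(2·t) y sustituyendo t = pi/2, encontramos j = 48.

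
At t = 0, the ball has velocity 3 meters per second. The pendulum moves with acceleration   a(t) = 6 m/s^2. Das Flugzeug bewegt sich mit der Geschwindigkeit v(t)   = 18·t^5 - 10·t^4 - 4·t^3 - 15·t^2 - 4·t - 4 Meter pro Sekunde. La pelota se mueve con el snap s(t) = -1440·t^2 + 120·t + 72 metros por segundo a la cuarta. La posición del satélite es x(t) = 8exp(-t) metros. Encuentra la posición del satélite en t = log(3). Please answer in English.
We have position x(t) = 8·exp(-t). Substituting t = log(3): x(log(3)) = 8/3.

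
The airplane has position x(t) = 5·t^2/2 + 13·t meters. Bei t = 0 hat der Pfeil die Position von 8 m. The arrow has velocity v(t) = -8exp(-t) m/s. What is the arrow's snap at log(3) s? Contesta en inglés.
Starting from velocity v(t) = -8·exp(-t), we take 3 derivatives. Taking d/dt of v(t), we find a(t) = 8·exp(-t). The derivative of acceleration gives jerk: j(t) = -8·exp(-t). The derivative of jerk gives snap: s(t) = 8·exp(-t). We have snap s(t) = 8·exp(-t). Substituting t = log(3): s(log(3)) = 8/3.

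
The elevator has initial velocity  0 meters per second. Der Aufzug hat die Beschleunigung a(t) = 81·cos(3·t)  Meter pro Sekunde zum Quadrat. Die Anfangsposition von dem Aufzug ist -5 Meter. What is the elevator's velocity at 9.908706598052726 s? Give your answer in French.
Nous devons trouver l'intégrale de notre équation de l'accélération a(t) = 81·cos(3·t) 1 fois. En prenant ∫a(t)dt et en appliquant v(0) = 0, nous trouvons v(t) = 27·sin(3·t). De l'équation de la vitesse v(t) = 27·sin(3·t), nous substituons t = 9.908706598052726 pour obtenir v = -26.8090186084481.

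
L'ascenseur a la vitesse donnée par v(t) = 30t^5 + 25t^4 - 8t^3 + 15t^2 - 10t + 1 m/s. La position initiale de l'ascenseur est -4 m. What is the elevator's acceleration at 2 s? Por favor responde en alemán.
Um dies zu lösen, müssen wir 1 Ableitung unserer Gleichung für die Geschwindigkeit v(t) = 30·t^5 + 25·t^4 - 8·t^3 + 15·t^2 - 10·t + 1 nehmen. Mit d/dt von v(t) finden wir a(t) = 150·t^4 + 100·t^3 - 24·t^2 + 30·t - 10. Aus der Gleichung für die Beschleunigung a(t) = 150·t^4 + 100·t^3 - 24·t^2 + 30·t - 10, setzen wir t = 2 ein und erhalten a = 3154.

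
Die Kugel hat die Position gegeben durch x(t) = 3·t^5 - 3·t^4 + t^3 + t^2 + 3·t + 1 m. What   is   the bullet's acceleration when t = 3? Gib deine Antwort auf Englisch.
We must differentiate our position equation x(t) = 3·t^5 - 3·t^4 + t^3 + t^2 + 3·t + 1 2 times. Differentiating position, we get velocity: v(t) = 15·t^4 - 12·t^3 + 3·t^2 + 2·t + 3. Differentiating velocity, we get acceleration: a(t) = 60·t^3 - 36·t^2 + 6·t + 2. We have acceleration a(t) = 60·t^3 - 36·t^2 + 6·t + 2. Substituting t = 3: a(3) = 1316.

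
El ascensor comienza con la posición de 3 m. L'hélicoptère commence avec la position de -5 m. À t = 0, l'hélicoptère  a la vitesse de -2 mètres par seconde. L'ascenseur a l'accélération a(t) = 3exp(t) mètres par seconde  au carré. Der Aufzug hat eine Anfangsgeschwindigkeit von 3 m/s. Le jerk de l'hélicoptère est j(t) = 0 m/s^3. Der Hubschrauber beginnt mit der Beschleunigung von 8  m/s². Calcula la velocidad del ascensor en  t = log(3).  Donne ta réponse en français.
Nous devons intégrer notre équation de l'accélération a(t) = 3·exp(t) 1 fois. En intégrant l'accélération et en utilisant la condition initiale v(0) = 3, nous obtenons v(t) = 3·exp(t). De l'équation de la vitesse v(t) = 3·exp(t), nous substituons t = log(3) pour obtenir v = 9.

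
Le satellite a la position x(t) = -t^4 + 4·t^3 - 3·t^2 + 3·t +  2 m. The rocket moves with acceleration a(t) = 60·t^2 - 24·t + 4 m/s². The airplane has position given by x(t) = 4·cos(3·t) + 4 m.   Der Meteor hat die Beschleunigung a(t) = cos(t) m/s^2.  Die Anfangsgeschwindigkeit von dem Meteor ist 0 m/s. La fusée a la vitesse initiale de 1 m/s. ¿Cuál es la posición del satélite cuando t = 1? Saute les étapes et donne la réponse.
En t = 1, x = 5.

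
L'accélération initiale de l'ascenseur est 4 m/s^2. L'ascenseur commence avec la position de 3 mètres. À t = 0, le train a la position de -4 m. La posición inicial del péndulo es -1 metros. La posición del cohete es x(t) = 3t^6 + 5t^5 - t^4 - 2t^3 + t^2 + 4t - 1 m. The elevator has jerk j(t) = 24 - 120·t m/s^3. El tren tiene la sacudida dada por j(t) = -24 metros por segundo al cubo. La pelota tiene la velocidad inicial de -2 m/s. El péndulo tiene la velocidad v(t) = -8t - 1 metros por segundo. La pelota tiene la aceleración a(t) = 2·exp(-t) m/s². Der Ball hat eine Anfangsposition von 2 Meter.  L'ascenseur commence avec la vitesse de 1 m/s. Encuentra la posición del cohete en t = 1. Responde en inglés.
Using x(t) = 3·t^6 + 5·t^5 - t^4 - 2·t^3 + t^2 + 4·t - 1 and substituting t = 1, we find x = 9.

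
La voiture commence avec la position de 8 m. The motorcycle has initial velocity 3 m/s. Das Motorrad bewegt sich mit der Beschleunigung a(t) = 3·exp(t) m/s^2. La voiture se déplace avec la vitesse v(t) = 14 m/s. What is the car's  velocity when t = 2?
We have velocity v(t) = 14. Substituting t = 2: v(2) = 14.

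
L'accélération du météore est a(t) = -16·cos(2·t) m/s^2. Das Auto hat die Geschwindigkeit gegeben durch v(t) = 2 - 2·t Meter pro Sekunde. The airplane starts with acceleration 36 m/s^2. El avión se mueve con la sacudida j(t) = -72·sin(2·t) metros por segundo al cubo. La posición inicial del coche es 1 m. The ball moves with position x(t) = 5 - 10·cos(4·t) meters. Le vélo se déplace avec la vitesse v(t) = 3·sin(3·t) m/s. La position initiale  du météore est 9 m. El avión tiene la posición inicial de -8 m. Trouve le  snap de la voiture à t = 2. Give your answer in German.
Um dies zu lösen, müssen wir 3 Ableitungen unserer Gleichung für die Geschwindigkeit v(t) = 2 - 2·t nehmen. Durch Ableiten von der Geschwindigkeit erhalten wir die Beschleunigung: a(t) = -2. Die Ableitung von der Beschleunigung ergibt den Ruck: j(t) = 0. Durch Ableiten von dem Ruck erhalten wir den Snap: s(t) = 0. Mit s(t) = 0 und Einsetzen von t = 2, finden wir s = 0.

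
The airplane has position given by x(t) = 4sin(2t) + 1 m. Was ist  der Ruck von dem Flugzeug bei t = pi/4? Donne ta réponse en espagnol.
Debemos derivar nuestra ecuación de la posición x(t) = 4·sin(2·t) + 1 3 veces. Derivando la posición, obtenemos la velocidad: v(t) = 8·cos(2·t). La derivada de la velocidad da la aceleración: a(t) = -16·sin(2·t). Tomando d/dt de a(t), encontramos j(t) = -32·cos(2·t). De la ecuación de la sacudida j(t) = -32·cos(2·t), sustituimos t = pi/4 para obtener j = 0.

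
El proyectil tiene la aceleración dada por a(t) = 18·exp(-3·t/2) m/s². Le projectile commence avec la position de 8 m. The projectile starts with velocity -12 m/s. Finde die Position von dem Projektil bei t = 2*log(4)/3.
Um dies zu lösen, müssen wir 2 Stammfunktionen unserer Gleichung für die Beschleunigung a(t) = 18·exp(-3·t/2) finden. Das Integral von der Beschleunigung ist die Geschwindigkeit. Mit v(0) = -12 erhalten wir v(t) = -12·exp(-3·t/2). Das Integral von der Geschwindigkeit, mit x(0) = 8, ergibt die Position: x(t) = 8·exp(-3·t/2). Wir haben die Position x(t) = 8·exp(-3·t/2). Durch Einsetzen von t = 2*log(4)/3: x(2*log(4)/3) = 2.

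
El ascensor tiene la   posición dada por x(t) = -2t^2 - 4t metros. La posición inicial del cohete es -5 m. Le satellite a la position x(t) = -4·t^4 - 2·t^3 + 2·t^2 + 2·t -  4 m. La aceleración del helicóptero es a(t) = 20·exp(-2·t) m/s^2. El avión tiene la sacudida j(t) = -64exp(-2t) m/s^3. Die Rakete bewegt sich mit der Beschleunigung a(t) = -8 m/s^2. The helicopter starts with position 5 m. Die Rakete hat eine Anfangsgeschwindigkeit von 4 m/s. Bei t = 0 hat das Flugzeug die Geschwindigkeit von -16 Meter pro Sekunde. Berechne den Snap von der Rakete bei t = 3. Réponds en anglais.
Starting from acceleration a(t) = -8, we take 2 derivatives. Taking d/dt of a(t), we find j(t) = 0. The derivative of jerk gives snap: s(t) = 0. We have snap s(t) = 0. Substituting t = 3: s(3) = 0.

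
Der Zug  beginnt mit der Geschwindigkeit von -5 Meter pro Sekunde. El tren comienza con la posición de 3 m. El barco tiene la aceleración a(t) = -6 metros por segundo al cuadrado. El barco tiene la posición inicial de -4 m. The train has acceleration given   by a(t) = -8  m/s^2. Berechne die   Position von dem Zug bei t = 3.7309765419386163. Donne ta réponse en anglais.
Starting from acceleration a(t) = -8, we take 2 integrals. Integrating acceleration and using the initial condition v(0) = -5, we get v(t) = -8·t - 5. Integrating velocity and using the initial condition x(0) = 3, we get x(t) = -4·t^2 - 5·t + 3. We have position x(t) = -4·t^2 - 5·t + 3. Substituting t = 3.7309765419386163: x(3.7309765419386163) = -71.3356265356780.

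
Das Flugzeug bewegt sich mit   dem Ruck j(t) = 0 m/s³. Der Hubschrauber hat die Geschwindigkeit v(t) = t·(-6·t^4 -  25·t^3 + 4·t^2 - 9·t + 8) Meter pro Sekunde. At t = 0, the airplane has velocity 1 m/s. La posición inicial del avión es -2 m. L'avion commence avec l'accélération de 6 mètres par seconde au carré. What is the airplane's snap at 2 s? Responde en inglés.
To solve this, we need to take 1 derivative of our jerk equation j(t) = 0. Taking d/dt of j(t), we find s(t) = 0. Using s(t) = 0 and substituting t = 2, we find s = 0.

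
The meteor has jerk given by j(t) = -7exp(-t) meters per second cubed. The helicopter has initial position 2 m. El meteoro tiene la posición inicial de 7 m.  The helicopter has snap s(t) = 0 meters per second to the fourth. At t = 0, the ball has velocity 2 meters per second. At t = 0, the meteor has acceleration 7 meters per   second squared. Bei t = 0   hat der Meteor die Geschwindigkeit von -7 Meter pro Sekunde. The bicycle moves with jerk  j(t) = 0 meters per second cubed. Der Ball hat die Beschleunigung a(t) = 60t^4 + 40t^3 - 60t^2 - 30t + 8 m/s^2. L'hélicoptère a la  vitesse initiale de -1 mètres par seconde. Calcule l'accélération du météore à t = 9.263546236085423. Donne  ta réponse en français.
Pour résoudre ceci, nous devons prendre 1 intégrale de notre équation du jerk j(t) = -7·exp(-t). L'intégrale du jerk est l'accélération. En utilisant a(0) = 7, nous obtenons a(t) = 7·exp(-t). De l'équation de l'accélération a(t) = 7·exp(-t), nous substituons t = 9.263546236085423 pour obtenir a = 0.000663729356619431.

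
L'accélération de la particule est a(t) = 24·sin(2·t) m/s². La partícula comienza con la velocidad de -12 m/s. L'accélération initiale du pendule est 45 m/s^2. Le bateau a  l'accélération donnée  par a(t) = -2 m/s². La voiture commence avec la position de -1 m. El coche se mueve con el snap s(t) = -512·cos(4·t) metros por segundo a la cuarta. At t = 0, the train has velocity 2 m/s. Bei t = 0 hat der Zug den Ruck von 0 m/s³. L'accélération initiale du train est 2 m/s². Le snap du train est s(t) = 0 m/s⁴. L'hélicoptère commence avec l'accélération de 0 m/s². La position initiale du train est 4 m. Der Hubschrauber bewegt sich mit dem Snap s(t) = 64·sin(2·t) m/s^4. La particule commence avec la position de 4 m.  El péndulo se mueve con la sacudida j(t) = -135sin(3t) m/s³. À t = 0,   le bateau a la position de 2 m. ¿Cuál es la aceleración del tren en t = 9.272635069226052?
Debemos encontrar la integral de nuestra ecuación del snap s(t) = 0 2 veces. Tomando ∫s(t)dt y aplicando j(0) = 0, encontramos j(t) = 0. Tomando ∫j(t)dt y aplicando a(0) = 2, encontramos a(t) = 2. De la ecuación de la aceleración a(t) = 2, sustituimos t = 9.272635069226052 para obtener a = 2.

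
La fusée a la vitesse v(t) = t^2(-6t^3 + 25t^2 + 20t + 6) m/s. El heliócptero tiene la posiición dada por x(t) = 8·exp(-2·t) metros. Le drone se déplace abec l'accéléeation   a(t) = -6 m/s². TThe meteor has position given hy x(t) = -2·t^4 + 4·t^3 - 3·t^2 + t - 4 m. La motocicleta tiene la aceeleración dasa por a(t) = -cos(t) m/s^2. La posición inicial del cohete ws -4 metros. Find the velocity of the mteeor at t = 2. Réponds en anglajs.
We must differentiate our position equation x(t) = -2·t^4 + 4·t^3 - 3·t^2 + t - 4 1 time. Taking d/dt of x(t), we find v(t) = -8·t^3 + 12·t^2 - 6·t + 1. We have velocity v(t) = -8·t^3 + 12·t^2 - 6·t + 1. Substituting t = 2: v(2) = -27.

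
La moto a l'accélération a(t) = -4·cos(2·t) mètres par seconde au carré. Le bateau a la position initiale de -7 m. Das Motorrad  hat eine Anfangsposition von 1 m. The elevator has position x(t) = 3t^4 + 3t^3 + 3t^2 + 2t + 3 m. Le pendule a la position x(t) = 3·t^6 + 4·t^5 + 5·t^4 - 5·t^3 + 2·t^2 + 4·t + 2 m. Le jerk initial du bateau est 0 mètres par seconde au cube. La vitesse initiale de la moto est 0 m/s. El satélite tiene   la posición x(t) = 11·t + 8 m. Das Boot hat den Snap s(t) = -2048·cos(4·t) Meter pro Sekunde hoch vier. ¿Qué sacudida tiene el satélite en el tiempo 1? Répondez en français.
Pour résoudre ceci, nous devons prendre 3 dérivées de notre équation de la position x(t) = 11·t + 8. En prenant d/dt de x(t), nous trouvons v(t) = 11. En dérivant la vitesse, nous obtenons l'accélération: a(t) = 0. La dérivée de l'accélération donne le jerk: j(t) = 0. Nous avons le jerk j(t) = 0. En substituant t = 1: j(1) = 0.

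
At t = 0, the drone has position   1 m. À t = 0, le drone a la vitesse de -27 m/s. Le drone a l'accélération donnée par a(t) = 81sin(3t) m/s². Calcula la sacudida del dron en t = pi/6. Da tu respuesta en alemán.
Wir müssen unsere Gleichung für die Beschleunigung a(t) = 81·sin(3·t) 1-mal ableiten. Die Ableitung von der Beschleunigung ergibt den Ruck: j(t) = 243·cos(3·t). Mit j(t) = 243·cos(3·t) und Einsetzen von t = pi/6, finden wir j = 0.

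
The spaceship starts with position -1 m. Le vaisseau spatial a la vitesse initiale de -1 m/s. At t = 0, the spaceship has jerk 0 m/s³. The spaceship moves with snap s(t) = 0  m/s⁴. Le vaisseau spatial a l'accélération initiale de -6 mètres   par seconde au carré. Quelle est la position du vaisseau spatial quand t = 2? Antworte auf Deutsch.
Um dies zu lösen, müssen wir 4 Stammfunktionen unserer Gleichung für den Snap s(t) = 0 finden. Mit ∫s(t)dt und Anwendung von j(0) = 0, finden wir j(t) = 0. Mit ∫j(t)dt und Anwendung von a(0) = -6, finden wir a(t) = -6. Das Integral von der Beschleunigung, mit v(0) = -1, ergibt die Geschwindigkeit: v(t) = -6·t - 1. Das Integral von der Geschwindigkeit, mit x(0) = -1, ergibt die Position: x(t) = -3·t^2 - t - 1. Aus der Gleichung für die Position x(t) = -3·t^2 - t - 1, setzen wir t = 2 ein und erhalten x = -15.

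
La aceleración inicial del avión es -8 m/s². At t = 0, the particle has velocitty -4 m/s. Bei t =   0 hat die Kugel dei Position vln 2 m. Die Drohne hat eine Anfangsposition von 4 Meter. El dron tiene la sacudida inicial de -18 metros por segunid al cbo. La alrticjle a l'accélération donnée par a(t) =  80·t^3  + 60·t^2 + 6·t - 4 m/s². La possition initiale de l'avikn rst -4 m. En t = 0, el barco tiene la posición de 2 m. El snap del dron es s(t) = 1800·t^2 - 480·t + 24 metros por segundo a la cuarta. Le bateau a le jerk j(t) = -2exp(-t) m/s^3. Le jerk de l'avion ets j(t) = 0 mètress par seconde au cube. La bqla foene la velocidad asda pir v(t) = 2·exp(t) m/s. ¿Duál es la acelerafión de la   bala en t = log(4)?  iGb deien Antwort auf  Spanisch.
Partiendo de la velocidad v(t) = 2·exp(t), tomamos 1 derivada. Derivando la velocidad, obtenemos la aceleración: a(t) = 2·exp(t). De la ecuación de la aceleración a(t) = 2·exp(t), sustituimos t = log(4) para obtener a = 8.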